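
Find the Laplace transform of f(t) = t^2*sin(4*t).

L{sin(4t)} = 4/(s^2 + 16).
Then apply L{t^2·g(t)} = (-1)^2 d^2/ds^2[H(s)] with H(s) = 4/(s^2 + 16):
differentiating 2 times and applying the sign gives 8*(3*s^2 - 16)/(s^2 + 16)^3.

8*(3*s^2 - 16)/(s^2 + 16)^3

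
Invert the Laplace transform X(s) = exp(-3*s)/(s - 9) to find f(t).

The factor e^(-3s) signals a time shift by c = 3 (second shifting theorem).
L{e^(9t)} = 1/(s - 9), so L^-1{1/(s - 9)} = exp(9*t).
Hence the inverse is u(t - 3) times that function evaluated at t - 3.

f(t) = Heaviside(t - 3)*(exp(9*t - 27))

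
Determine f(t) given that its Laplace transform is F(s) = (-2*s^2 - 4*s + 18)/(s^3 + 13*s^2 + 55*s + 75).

f(t) = 6*t*exp(-5*t) + 3*exp(-3*t) - 5*exp(-5*t)

Factor the denominator: s^3 + 13*s^2 + 55*s + 75 = (s + 3)*(s + 5)^2.
Partial fraction decomposition gives [-5/(s + 5)] + [6/(s + 5)^2] + [3/(s + 3)].
Invert each term: -5/(s + 5) ↔ -5e^(-5t); 6/(s + 5)^2 ↔ 6t·e^(-5t); 3/(s + 3) ↔ 3e^(-3t).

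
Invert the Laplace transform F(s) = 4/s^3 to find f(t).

f(t) = 2*t^2

Since L{t^2} = 2!/s^3 = 2/s^3, the inverse is t^2, scaled by 2.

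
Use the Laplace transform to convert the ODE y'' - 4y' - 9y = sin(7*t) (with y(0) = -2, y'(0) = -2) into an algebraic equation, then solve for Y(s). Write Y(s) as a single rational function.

Take the Laplace transform of both sides.
With L{y''} = s^2 Y - s·y(0) - y'(0) and L{y'} = sY - y(0), with y(0) = -2, y'(0) = -2: the LHS transforms to (s^2 - 4*s - 9)Y - (-2*s + 6).
The right side is L{sin(7*t)} = 7/(s^2 + 49).
So (s^2 - 4*s - 9)Y = 7/(s^2 + 49) + (-2*s + 6).
Solve for Y(s) and write it as one ratio of polynomials.

Y(s) = (-2*s^3 + 6*s^2 - 98*s + 301)/(s^4 - 4*s^3 + 40*s^2 - 196*s - 441)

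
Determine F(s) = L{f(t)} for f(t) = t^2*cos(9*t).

L{cos(9t)} = s/(s^2 + 81).
Then apply L{t^2·g(t)} = (-1)^2 d^2/ds^2[G(s)] with G(s) = s/(s^2 + 81):
differentiating 2 times and applying the sign gives 2*s*(s^2 - 243)/(s^2 + 81)^3.

F(s) = 2*s*(s^2 - 243)/(s^2 + 81)^3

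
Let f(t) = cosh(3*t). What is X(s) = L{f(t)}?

X(s) = s/(s^2 - 9)

L{cosh(3t)} = s/(s^2 - 9).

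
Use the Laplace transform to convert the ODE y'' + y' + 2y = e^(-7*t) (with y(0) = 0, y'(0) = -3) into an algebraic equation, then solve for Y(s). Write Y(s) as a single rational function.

Y(s) = (-3*s - 20)/(s^3 + 8*s^2 + 9*s + 14)

Apply the Laplace transform to the equation.
The derivative rules (L{y''} = s^2 Y - s·y(0) - y'(0) and L{y'} = sY - y(0), with y(0) = 0, y'(0) = -3) turn the left side into (s^2 + s + 2)Y - (-3).
The right side is L{e^(-7*t)} = 1/(s + 7).
So (s^2 + s + 2)Y = 1/(s + 7) + (-3).
Solve for Y(s) and write it as one ratio of polynomials.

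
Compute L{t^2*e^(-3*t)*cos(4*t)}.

L{cos(4t)} = s/(s^2 + 16).
Multiplying by e^(-3t) shifts s → s + 3, so L{e^(-3*t)*cos(4*t)} = (s + 3)/((s + 3)^2 + 16).
Then apply L{t^2·g(t)} = (-1)^2 d^2/ds^2[G(s)] with G(s) = (s + 3)/((s + 3)^2 + 16):
differentiating 2 times and applying the sign gives 2*(s + 3)*(s^2 + 6*s - 39)/(s^2 + 6*s + 25)^3.

2*(s + 3)*(s^2 + 6*s - 39)/(s^2 + 6*s + 25)^3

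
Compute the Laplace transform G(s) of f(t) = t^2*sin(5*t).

L{sin(5t)} = 5/(s^2 + 25).
Then apply L{t^2·g(t)} = (-1)^2 d^2/ds^2[H(s)] with H(s) = 5/(s^2 + 25):
differentiating 2 times and applying the sign gives 10*(3*s^2 - 25)/(s^2 + 25)^3.

G(s) = 10*(3*s^2 - 25)/(s^2 + 25)^3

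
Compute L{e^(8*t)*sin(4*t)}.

L{sin(4t)} = 4/(s^2 + 16).
By the first shifting theorem, multiplying by e^(8t) replaces s with s - 8.

4/((s - 8)^2 + 16)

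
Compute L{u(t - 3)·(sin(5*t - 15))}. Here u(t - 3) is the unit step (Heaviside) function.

5*exp(-3*s)/(s^2 + 25)

By the second shifting theorem, L{u(t - c)·g(t - c)} = e^(-cs)·G(s) with c = 3 and G(s) = L{g(t)}.
L{sin(5t)} = 5/(s^2 + 25).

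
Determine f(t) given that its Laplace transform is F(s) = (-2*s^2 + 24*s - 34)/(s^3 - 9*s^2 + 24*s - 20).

f(t) = -2*t*exp(2*t) + 4*exp(5*t) - 6*exp(2*t)

Factor the denominator: s^3 - 9*s^2 + 24*s - 20 = (s - 5)*(s - 2)^2.
Partial fraction decomposition gives [-6/(s - 2)] + [-2/(s - 2)^2] + [4/(s - 5)].
Invert each term: -6/(s - 2) ↔ -6e^(2t); -2/(s - 2)^2 ↔ -2t·e^(2t); 4/(s - 5) ↔ 4e^(5t).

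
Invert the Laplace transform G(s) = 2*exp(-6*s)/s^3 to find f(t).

f(t) = Heaviside(t - 6)*((t - 6)^2)

The factor e^(-6s) signals a time shift by c = 6 (second shifting theorem).
L{t^2} = 2!/s^3 = 2/s^3, so L^-1{2/s^3} = t^2.
Hence the inverse is u(t - 6) times that function evaluated at t - 6.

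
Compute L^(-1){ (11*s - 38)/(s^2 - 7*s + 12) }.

6*exp(4*t) + 5*exp(3*t)

Factor the denominator: s^2 - 7*s + 12 = (s - 4)*(s - 3).
Partial fraction decomposition gives [5/(s - 3)] + [6/(s - 4)].
Invert each term: 5/(s - 3) ↔ 5e^(3t); 6/(s - 4) ↔ 6e^(4t).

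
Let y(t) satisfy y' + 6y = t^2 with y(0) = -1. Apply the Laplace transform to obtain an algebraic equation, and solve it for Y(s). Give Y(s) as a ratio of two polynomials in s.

Take the Laplace transform of both sides.
The derivative rules (L{y'} = sY - y(0) = sY - (-1)) turn the left side into (s + 6)Y - (-1).
The right side is L{t^2} = 2/s^3.
So (s + 6)Y = 2/s^3 + (-1).
Isolate Y and clear denominators.

Y(s) = (-s^3 + 2)/(s^4 + 6*s^3)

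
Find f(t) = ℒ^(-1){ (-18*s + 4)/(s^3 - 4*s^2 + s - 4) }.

f(t) = -4*exp(4*t) - 2*sin(t) + 4*cos(t)

Factor the denominator: s^3 - 4*s^2 + s - 4 = (s - 4)*(s^2 + 1).
Partial fraction decomposition gives [-4/(s - 4)] + [4*s/(s^2 + 1)] + [-2/(s^2 + 1)].
Invert each term: -4/(s - 4) ↔ -4e^(4t); 4·s/(s^2 + 1) ↔ 4cos(t); -2·1/(s^2 + 1) ↔ -2sin(t).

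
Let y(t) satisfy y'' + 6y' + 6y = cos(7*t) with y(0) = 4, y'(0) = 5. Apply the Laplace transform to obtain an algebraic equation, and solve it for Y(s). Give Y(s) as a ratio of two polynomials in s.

Apply the Laplace transform to the equation.
With L{y''} = s^2 Y - s·y(0) - y'(0) and L{y'} = sY - y(0), with y(0) = 4, y'(0) = 5: the LHS transforms to (s^2 + 6*s + 6)Y - (4*s + 29).
The right side is L{cos(7*t)} = s/(s^2 + 49).
So (s^2 + 6*s + 6)Y = s/(s^2 + 49) + (4*s + 29).
Solve for Y(s) and write it as one ratio of polynomials.

Y(s) = (4*s^3 + 29*s^2 + 197*s + 1421)/(s^4 + 6*s^3 + 55*s^2 + 294*s + 294)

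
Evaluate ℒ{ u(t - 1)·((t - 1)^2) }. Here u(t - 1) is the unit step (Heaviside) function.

2*exp(-s)/s^3

By the second shifting theorem, L{u(t - c)·g(t - c)} = e^(-cs)·G(s) with c = 1 and G(s) = L{g(t)}.
L{t^2} = 2!/s^3 = 2/s^3.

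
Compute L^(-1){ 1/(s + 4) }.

exp(-4*t)

Since L{e^(-4t)} = 1/(s + 4), the inverse is exp(-4*t).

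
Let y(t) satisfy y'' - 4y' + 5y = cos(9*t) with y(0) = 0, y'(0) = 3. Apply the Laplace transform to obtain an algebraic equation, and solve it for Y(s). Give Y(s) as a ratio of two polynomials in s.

Y(s) = (3*s^2 + s + 243)/(s^4 - 4*s^3 + 86*s^2 - 324*s + 405)

Apply the Laplace transform to the equation.
The derivative rules (L{y''} = s^2 Y - s·y(0) - y'(0) and L{y'} = sY - y(0), with y(0) = 0, y'(0) = 3) turn the left side into (s^2 - 4*s + 5)Y - (3).
The right side is L{cos(9*t)} = s/(s^2 + 81).
So (s^2 - 4*s + 5)Y = s/(s^2 + 81) + (3).
Divide through and combine into a single rational function.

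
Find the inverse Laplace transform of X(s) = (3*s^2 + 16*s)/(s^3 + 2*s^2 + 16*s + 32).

2*sin(4*t) + 4*cos(4*t) - exp(-2*t)

Factor the denominator: s^3 + 2*s^2 + 16*s + 32 = (s + 2)*(s^2 + 16).
Partial fraction decomposition gives [-1/(s + 2)] + [4*s/(s^2 + 16)] + [8/(s^2 + 16)].
Invert each term: -1/(s + 2) ↔ -e^(-2t); 4·s/(s^2 + 16) ↔ 4cos(4t); 2·4/(s^2 + 16) ↔ 2sin(4t).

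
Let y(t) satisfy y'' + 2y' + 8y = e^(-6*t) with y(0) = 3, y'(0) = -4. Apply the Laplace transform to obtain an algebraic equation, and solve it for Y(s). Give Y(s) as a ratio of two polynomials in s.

Transform both sides with L{·}.
The derivative rules (L{y''} = s^2 Y - s·y(0) - y'(0) and L{y'} = sY - y(0), with y(0) = 3, y'(0) = -4) turn the left side into (s^2 + 2*s + 8)Y - (3*s + 2).
The right side is L{e^(-6*t)} = 1/(s + 6).
So (s^2 + 2*s + 8)Y = 1/(s + 6) + (3*s + 2).
Divide through and combine into a single rational function.

Y(s) = (3*s^2 + 20*s + 13)/(s^3 + 8*s^2 + 20*s + 48)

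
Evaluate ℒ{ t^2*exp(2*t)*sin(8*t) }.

L{sin(8t)} = 8/(s^2 + 64).
Multiplying by e^(2t) shifts s → s - 2, so L{exp(2*t)*sin(8*t)} = 8/((s - 2)^2 + 64).
Then apply L{t^2·g(t)} = (-1)^2 d^2/ds^2[G(s)] with G(s) = 8/((s - 2)^2 + 64):
differentiating 2 times and applying the sign gives 16*(3*s^2 - 12*s - 52)/(s^2 - 4*s + 68)^3.

16*(3*s^2 - 12*s - 52)/(s^2 - 4*s + 68)^3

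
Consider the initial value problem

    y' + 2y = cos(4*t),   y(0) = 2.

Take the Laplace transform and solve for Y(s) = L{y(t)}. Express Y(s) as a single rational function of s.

Laplace-transform each side.
Using L{y'} = sY - y(0) = sY - 2, the left side becomes (s + 2)Y - (2).
The right side is L{cos(4*t)} = s/(s^2 + 16).
So (s + 2)Y = s/(s^2 + 16) + (2).
Divide through and combine into a single rational function.

Y(s) = (2*s^2 + s + 32)/(s^3 + 2*s^2 + 16*s + 32)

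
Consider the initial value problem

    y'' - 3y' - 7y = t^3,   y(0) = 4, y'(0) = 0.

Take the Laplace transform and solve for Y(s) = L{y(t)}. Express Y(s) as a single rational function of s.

Y(s) = (4*s^5 - 12*s^4 + 6)/(s^6 - 3*s^5 - 7*s^4)

Laplace-transform each side.
Using L{y''} = s^2 Y - s·y(0) - y'(0) and L{y'} = sY - y(0), with y(0) = 4, y'(0) = 0, the left side becomes (s^2 - 3*s - 7)Y - (4*s - 12).
The right side is L{t^3} = 6/s^4.
So (s^2 - 3*s - 7)Y = 6/s^4 + (4*s - 12).
Solve for Y(s) and write it as one ratio of polynomials.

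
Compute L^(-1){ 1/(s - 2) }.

Since L{e^(2t)} = 1/(s - 2), the inverse is e^(2*t).

exp(2*t)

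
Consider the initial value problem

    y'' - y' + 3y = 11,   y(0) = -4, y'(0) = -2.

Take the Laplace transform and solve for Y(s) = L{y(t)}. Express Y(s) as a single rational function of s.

Y(s) = (-4*s^2 + 2*s + 11)/(s^3 - s^2 + 3*s)

Laplace-transform each side.
With L{y''} = s^2 Y - s·y(0) - y'(0) and L{y'} = sY - y(0), with y(0) = -4, y'(0) = -2: the LHS transforms to (s^2 - s + 3)Y - (-4*s + 2).
The right side is L{11} = 11/s.
So (s^2 - s + 3)Y = 11/s + (-4*s + 2).
Solve for Y(s) and write it as one ratio of polynomials.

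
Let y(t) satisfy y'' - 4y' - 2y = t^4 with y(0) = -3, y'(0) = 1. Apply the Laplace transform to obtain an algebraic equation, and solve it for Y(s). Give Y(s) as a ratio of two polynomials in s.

Take the Laplace transform of both sides.
With L{y''} = s^2 Y - s·y(0) - y'(0) and L{y'} = sY - y(0), with y(0) = -3, y'(0) = 1: the LHS transforms to (s^2 - 4*s - 2)Y - (-3*s + 13).
The right side is L{t^4} = 24/s^5.
So (s^2 - 4*s - 2)Y = 24/s^5 + (-3*s + 13).
Solve for Y(s) and write it as one ratio of polynomials.

Y(s) = (-3*s^6 + 13*s^5 + 24)/(s^7 - 4*s^6 - 2*s^5)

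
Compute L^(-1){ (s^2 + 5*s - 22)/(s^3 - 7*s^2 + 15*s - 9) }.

t*exp(3*t) + 5*exp(3*t) - 4*exp(t)

Factor the denominator: s^3 - 7*s^2 + 15*s - 9 = (s - 3)^2*(s - 1).
Partial fraction decomposition gives [5/(s - 3)] + [(s - 3)^(-2)] + [-4/(s - 1)].
Invert each term: 5/(s - 3) ↔ 5e^(3t); 1/(s - 3)^2 ↔ t·e^(3t); -4/(s - 1) ↔ -4e^(t).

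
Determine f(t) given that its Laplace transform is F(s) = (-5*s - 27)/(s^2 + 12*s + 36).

f(t) = 3*t*exp(-6*t) - 5*exp(-6*t)

Factor the denominator: s^2 + 12*s + 36 = (s + 6)^2.
Partial fraction decomposition gives [-5/(s + 6)] + [3/(s + 6)^2].
Invert each term: -5/(s + 6) ↔ -5e^(-6t); 3/(s + 6)^2 ↔ 3t·e^(-6t).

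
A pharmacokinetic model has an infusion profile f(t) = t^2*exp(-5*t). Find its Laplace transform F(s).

F(s) = 2/(s + 5)^3

L{e^(-5t)} = 1/(s + 5).
Then apply L{t^2·g(t)} = (-1)^2 d^2/ds^2[G(s)] with G(s) = 1/(s + 5):
differentiating 2 times and applying the sign gives 2/(s + 5)^3.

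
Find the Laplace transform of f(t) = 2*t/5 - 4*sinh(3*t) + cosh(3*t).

The transform is linear, so treat each term independently.
(2/5)·[L{t} = 1!/s^2 = 1/s^2]; (-4)·[L{sinh(3t)} = 3/(s^2 - 9)]; L{cosh(3t)} = s/(s^2 - 9).

s/(s^2 - 9) - 12/(s^2 - 9) + 2/(5*s^2)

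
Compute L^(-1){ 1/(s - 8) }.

Since L{e^(8t)} = 1/(s - 8), the inverse is exp(8*t).

exp(8*t)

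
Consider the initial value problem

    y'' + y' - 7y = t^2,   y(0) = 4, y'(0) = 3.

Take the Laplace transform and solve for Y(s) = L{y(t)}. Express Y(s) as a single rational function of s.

Take the Laplace transform of both sides.
With L{y''} = s^2 Y - s·y(0) - y'(0) and L{y'} = sY - y(0), with y(0) = 4, y'(0) = 3: the LHS transforms to (s^2 + s - 7)Y - (4*s + 7).
The right side is L{t^2} = 2/s^3.
So (s^2 + s - 7)Y = 2/s^3 + (4*s + 7).
Solve for Y(s) and write it as one ratio of polynomials.

Y(s) = (4*s^4 + 7*s^3 + 2)/(s^5 + s^4 - 7*s^3)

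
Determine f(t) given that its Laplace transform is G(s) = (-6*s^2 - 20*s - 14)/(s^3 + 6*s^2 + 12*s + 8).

Factor the denominator: s^3 + 6*s^2 + 12*s + 8 = (s + 2)^3.
Partial fraction decomposition gives [-6/(s + 2)] + [4/(s + 2)^2] + [2/(s + 2)^3].
Invert each term: -6/(s + 2) ↔ -6e^(-2t); 4/(s + 2)^2 ↔ 4t·e^(-2t); 2/(s + 2)^3 ↔ (1)t^2·e^(-2t).

f(t) = t^2*exp(-2*t) + 4*t*exp(-2*t) - 6*exp(-2*t)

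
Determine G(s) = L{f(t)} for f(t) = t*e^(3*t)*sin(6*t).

G(s) = 12*(s - 3)/(s^2 - 6*s + 45)^2

L{sin(6t)} = 6/(s^2 + 36).
Multiplying by e^(3t) shifts s → s - 3, so L{e^(3*t)*sin(6*t)} = 6/((s - 3)^2 + 36).
Then apply L{t·g(t)} = -d/ds[H(s)] with H(s) = 6/((s - 3)^2 + 36):
differentiating 1 time and applying the sign gives 12*(s - 3)/(s^2 - 6*s + 45)^2.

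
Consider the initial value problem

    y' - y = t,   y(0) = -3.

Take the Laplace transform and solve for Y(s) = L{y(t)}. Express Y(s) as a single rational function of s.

Y(s) = (-3*s^2 + 1)/(s^3 - s^2)

Transform both sides with L{·}.
Using L{y'} = sY - y(0) = sY - (-3), the left side becomes (s - 1)Y - (-3).
The right side is L{t} = s^(-2).
So (s - 1)Y = s^(-2) + (-3).
Solve for Y(s) and write it as one ratio of polynomials.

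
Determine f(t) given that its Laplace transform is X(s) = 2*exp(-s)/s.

The factor e^(-s) signals a time shift by c = 1 (second shifting theorem).
L{2} = 2/s, so L^-1{2/s} = 2.
Hence the inverse is u(t - 1) times that function evaluated at t - 1.

f(t) = Heaviside(t - 1)*(2)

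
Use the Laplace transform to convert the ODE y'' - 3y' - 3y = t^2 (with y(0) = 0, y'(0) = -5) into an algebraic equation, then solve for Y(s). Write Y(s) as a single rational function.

Y(s) = (-5*s^3 + 2)/(s^5 - 3*s^4 - 3*s^3)

Laplace-transform each side.
The derivative rules (L{y''} = s^2 Y - s·y(0) - y'(0) and L{y'} = sY - y(0), with y(0) = 0, y'(0) = -5) turn the left side into (s^2 - 3*s - 3)Y - (-5).
The right side is L{t^2} = 2/s^3.
So (s^2 - 3*s - 3)Y = 2/s^3 + (-5).
Isolate Y and clear denominators.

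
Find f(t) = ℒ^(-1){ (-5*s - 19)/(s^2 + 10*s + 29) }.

f(t) = 3*exp(-5*t)*sin(2*t) - 5*exp(-5*t)*cos(2*t)

Complete the square in the denominator: s^2 + 10*s + 29 = (s + 5)^2 + 2^2.
Split the numerator to match: -5*s - 19 = -5·(s + 5) + 3·2.
Invert each term: -5·(s + 5)/((s + 5)^2 + 4) ↔ -5e^(-5t)cos(2t); 3·2/((s + 5)^2 + 4) ↔ 3e^(-5t)sin(2t).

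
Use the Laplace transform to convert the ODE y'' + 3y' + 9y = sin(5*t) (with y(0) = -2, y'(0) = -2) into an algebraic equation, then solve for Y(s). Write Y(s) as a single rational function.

Y(s) = (-2*s^3 - 8*s^2 - 50*s - 195)/(s^4 + 3*s^3 + 34*s^2 + 75*s + 225)

Take the Laplace transform of both sides.
With L{y''} = s^2 Y - s·y(0) - y'(0) and L{y'} = sY - y(0), with y(0) = -2, y'(0) = -2: the LHS transforms to (s^2 + 3*s + 9)Y - (-2*s - 8).
The right side is L{sin(5*t)} = 5/(s^2 + 25).
So (s^2 + 3*s + 9)Y = 5/(s^2 + 25) + (-2*s - 8).
Divide through and combine into a single rational function.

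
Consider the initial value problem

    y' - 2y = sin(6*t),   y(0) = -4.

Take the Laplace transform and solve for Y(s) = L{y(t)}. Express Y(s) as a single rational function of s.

Transform both sides with L{·}.
Using L{y'} = sY - y(0) = sY - (-4), the left side becomes (s - 2)Y - (-4).
The right side is L{sin(6*t)} = 6/(s^2 + 36).
So (s - 2)Y = 6/(s^2 + 36) + (-4).
Isolate Y and clear denominators.

Y(s) = (-4*s^2 - 138)/(s^3 - 2*s^2 + 36*s - 72)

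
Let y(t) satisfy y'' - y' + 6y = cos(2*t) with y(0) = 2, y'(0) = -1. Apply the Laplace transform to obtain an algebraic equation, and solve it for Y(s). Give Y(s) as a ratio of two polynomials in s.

Take the Laplace transform of both sides.
The derivative rules (L{y''} = s^2 Y - s·y(0) - y'(0) and L{y'} = sY - y(0), with y(0) = 2, y'(0) = -1) turn the left side into (s^2 - s + 6)Y - (2*s - 3).
The right side is L{cos(2*t)} = s/(s^2 + 4).
So (s^2 - s + 6)Y = s/(s^2 + 4) + (2*s - 3).
Solve for Y(s) and write it as one ratio of polynomials.

Y(s) = (2*s^3 - 3*s^2 + 9*s - 12)/(s^4 - s^3 + 10*s^2 - 4*s + 24)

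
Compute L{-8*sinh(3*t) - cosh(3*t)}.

The transform is linear, so treat each term independently.
(-8)·[L{sinh(3t)} = 3/(s^2 - 9)]; (-1)·[L{cosh(3t)} = s/(s^2 - 9)].

-s/(s^2 - 9) - 24/(s^2 - 9)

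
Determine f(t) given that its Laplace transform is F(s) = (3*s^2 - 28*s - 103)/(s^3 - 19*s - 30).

f(t) = -3*exp(5*t) + 5*exp(-2*t) + exp(-3*t)

Factor the denominator: s^3 - 19*s - 30 = (s - 5)*(s + 2)*(s + 3).
Partial fraction decomposition gives [1/(s + 3)] + [-3/(s - 5)] + [5/(s + 2)].
Invert each term: 1/(s + 3) ↔ e^(-3t); -3/(s - 5) ↔ -3e^(5t); 5/(s + 2) ↔ 5e^(-2t).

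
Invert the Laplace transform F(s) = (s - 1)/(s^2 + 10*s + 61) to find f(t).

f(t) = -exp(-5*t)*sin(6*t) + exp(-5*t)*cos(6*t)

Complete the square in the denominator: s^2 + 10*s + 61 = (s + 5)^2 + 6^2.
Split the numerator to match: s - 1 = 1·(s + 5) - 1·6.
Invert each term: 1·(s + 5)/((s + 5)^2 + 36) ↔ e^(-5t)cos(6t); -1·6/((s + 5)^2 + 36) ↔ -e^(-5t)sin(6t).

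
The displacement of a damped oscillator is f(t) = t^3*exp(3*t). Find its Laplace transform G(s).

G(s) = 6/(s - 3)^4

L{t^3} = 3!/s^4 = 6/s^4.
By the first shifting theorem, multiplying by e^(3t) replaces s with s - 3.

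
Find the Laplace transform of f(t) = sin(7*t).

7/(s^2 + 49)

L{sin(7t)} = 7/(s^2 + 49).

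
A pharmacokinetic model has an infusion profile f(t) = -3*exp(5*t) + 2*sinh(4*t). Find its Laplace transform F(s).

F(s) = 8/(s^2 - 16) - 3/(s - 5)

Apply the Laplace transform termwise.
(-3)·[L{e^(5t)} = 1/(s - 5)]; (2)·[L{sinh(4t)} = 4/(s^2 - 16)].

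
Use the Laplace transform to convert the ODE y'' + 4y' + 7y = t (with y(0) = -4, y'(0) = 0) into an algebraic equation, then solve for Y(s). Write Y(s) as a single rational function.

Apply the Laplace transform to the equation.
With L{y''} = s^2 Y - s·y(0) - y'(0) and L{y'} = sY - y(0), with y(0) = -4, y'(0) = 0: the LHS transforms to (s^2 + 4*s + 7)Y - (-4*s - 16).
The right side is L{t} = s^(-2).
So (s^2 + 4*s + 7)Y = s^(-2) + (-4*s - 16).
Solve for Y(s) and write it as one ratio of polynomials.

Y(s) = (-4*s^3 - 16*s^2 + 1)/(s^4 + 4*s^3 + 7*s^2)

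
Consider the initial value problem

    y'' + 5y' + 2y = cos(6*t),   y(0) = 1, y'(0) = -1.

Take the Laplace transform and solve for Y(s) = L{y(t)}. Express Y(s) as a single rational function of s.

Y(s) = (s^3 + 4*s^2 + 37*s + 144)/(s^4 + 5*s^3 + 38*s^2 + 180*s + 72)

Take the Laplace transform of both sides.
The derivative rules (L{y''} = s^2 Y - s·y(0) - y'(0) and L{y'} = sY - y(0), with y(0) = 1, y'(0) = -1) turn the left side into (s^2 + 5*s + 2)Y - (s + 4).
The right side is L{cos(6*t)} = s/(s^2 + 36).
So (s^2 + 5*s + 2)Y = s/(s^2 + 36) + (s + 4).
Divide through and combine into a single rational function.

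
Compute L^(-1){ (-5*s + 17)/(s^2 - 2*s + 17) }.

Complete the square in the denominator: s^2 - 2*s + 17 = (s - 1)^2 + 4^2.
Split the numerator to match: -5*s + 17 = -5·(s - 1) + 3·4.
Invert each term: -5·(s - 1)/((s - 1)^2 + 16) ↔ -5e^(t)cos(4t); 3·4/((s - 1)^2 + 16) ↔ 3e^(t)sin(4t).

3*exp(t)*sin(4*t) - 5*exp(t)*cos(4*t)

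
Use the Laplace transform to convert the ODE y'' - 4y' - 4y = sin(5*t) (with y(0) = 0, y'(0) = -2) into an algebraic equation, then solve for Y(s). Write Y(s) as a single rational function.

Apply the Laplace transform to the equation.
With L{y''} = s^2 Y - s·y(0) - y'(0) and L{y'} = sY - y(0), with y(0) = 0, y'(0) = -2: the LHS transforms to (s^2 - 4*s - 4)Y - (-2).
The right side is L{sin(5*t)} = 5/(s^2 + 25).
So (s^2 - 4*s - 4)Y = 5/(s^2 + 25) + (-2).
Isolate Y and clear denominators.

Y(s) = (-2*s^2 - 45)/(s^4 - 4*s^3 + 21*s^2 - 100*s - 100)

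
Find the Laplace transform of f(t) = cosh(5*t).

s/(s^2 - 25)

L{cosh(5t)} = s/(s^2 - 25).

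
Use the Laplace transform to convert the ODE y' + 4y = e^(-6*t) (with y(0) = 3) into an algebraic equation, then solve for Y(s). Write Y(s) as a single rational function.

Y(s) = (3*s + 19)/(s^2 + 10*s + 24)

Laplace-transform each side.
With L{y'} = sY - y(0) = sY - 3: the LHS transforms to (s + 4)Y - (3).
The right side is L{e^(-6*t)} = 1/(s + 6).
So (s + 4)Y = 1/(s + 6) + (3).
Solve for Y(s) and write it as one ratio of polynomials.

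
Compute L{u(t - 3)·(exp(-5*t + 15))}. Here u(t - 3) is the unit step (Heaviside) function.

By the second shifting theorem, L{u(t - c)·g(t - c)} = e^(-cs)·H(s) with c = 3 and H(s) = L{g(t)}.
L{e^(-5t)} = 1/(s + 5).

exp(-3*s)/(s + 5)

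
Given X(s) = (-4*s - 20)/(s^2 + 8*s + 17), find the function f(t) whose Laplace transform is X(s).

f(t) = -4*exp(-4*t)*sin(t) - 4*exp(-4*t)*cos(t)

Complete the square in the denominator: s^2 + 8*s + 17 = (s + 4)^2 + 1^2.
Split the numerator to match: -4*s - 20 = -4·(s + 4) - 4·1.
Invert each term: -4·(s + 4)/((s + 4)^2 + 1) ↔ -4e^(-4t)cos(t); -4·1/((s + 4)^2 + 1) ↔ -4e^(-4t)sin(t).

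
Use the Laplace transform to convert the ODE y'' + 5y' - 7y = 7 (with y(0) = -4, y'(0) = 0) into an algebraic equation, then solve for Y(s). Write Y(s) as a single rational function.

Apply the Laplace transform to the equation.
Using L{y''} = s^2 Y - s·y(0) - y'(0) and L{y'} = sY - y(0), with y(0) = -4, y'(0) = 0, the left side becomes (s^2 + 5*s - 7)Y - (-4*s - 20).
The right side is L{7} = 7/s.
So (s^2 + 5*s - 7)Y = 7/s + (-4*s - 20).
Isolate Y and clear denominators.

Y(s) = (-4*s^2 - 20*s + 7)/(s^3 + 5*s^2 - 7*s)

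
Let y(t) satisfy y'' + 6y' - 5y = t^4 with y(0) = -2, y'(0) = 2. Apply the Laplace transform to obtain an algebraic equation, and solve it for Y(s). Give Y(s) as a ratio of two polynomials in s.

Y(s) = (-2*s^6 - 10*s^5 + 24)/(s^7 + 6*s^6 - 5*s^5)

Laplace-transform each side.
Using L{y''} = s^2 Y - s·y(0) - y'(0) and L{y'} = sY - y(0), with y(0) = -2, y'(0) = 2, the left side becomes (s^2 + 6*s - 5)Y - (-2*s - 10).
The right side is L{t^4} = 24/s^5.
So (s^2 + 6*s - 5)Y = 24/s^5 + (-2*s - 10).
Isolate Y and clear denominators.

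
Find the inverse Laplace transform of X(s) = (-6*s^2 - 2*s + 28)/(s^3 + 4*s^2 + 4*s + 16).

Factor the denominator: s^3 + 4*s^2 + 4*s + 16 = (s + 4)*(s^2 + 4).
Partial fraction decomposition gives [-3/(s + 4)] + [-3*s/(s^2 + 4)] + [10/(s^2 + 4)].
Invert each term: -3/(s + 4) ↔ -3e^(-4t); -3·s/(s^2 + 4) ↔ -3cos(2t); 5·2/(s^2 + 4) ↔ 5sin(2t).

5*sin(2*t) - 3*cos(2*t) - 3*exp(-4*t)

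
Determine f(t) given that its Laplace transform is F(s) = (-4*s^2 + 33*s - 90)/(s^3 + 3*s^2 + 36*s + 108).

f(t) = 5*sin(6*t) + cos(6*t) - 5*exp(-3*t)

Factor the denominator: s^3 + 3*s^2 + 36*s + 108 = (s + 3)*(s^2 + 36).
Partial fraction decomposition gives [-5/(s + 3)] + [s/(s^2 + 36)] + [30/(s^2 + 36)].
Invert each term: -5/(s + 3) ↔ -5e^(-3t); 1·s/(s^2 + 36) ↔ cos(6t); 5·6/(s^2 + 36) ↔ 5sin(6t).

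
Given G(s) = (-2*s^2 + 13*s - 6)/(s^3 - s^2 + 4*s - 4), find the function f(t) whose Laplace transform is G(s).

Factor the denominator: s^3 - s^2 + 4*s - 4 = (s - 1)*(s^2 + 4).
Partial fraction decomposition gives [1/(s - 1)] + [-3*s/(s^2 + 4)] + [10/(s^2 + 4)].
Invert each term: 1/(s - 1) ↔ e^(t); -3·s/(s^2 + 4) ↔ -3cos(2t); 5·2/(s^2 + 4) ↔ 5sin(2t).

f(t) = exp(t) + 5*sin(2*t) - 3*cos(2*t)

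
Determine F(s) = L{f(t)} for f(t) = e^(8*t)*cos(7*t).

L{cos(7t)} = s/(s^2 + 49).
By the first shifting theorem, multiplying by e^(8t) replaces s with s - 8.

F(s) = (s - 8)/((s - 8)^2 + 49)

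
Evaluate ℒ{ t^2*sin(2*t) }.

4*(3*s^2 - 4)/(s^2 + 4)^3

L{sin(2t)} = 2/(s^2 + 4).
Then apply L{t^2·g(t)} = (-1)^2 d^2/ds^2[G(s)] with G(s) = 2/(s^2 + 4):
differentiating 2 times and applying the sign gives 4*(3*s^2 - 4)/(s^2 + 4)^3.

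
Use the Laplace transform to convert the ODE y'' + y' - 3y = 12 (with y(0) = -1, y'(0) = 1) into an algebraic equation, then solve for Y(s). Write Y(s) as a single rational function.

Laplace-transform each side.
With L{y''} = s^2 Y - s·y(0) - y'(0) and L{y'} = sY - y(0), with y(0) = -1, y'(0) = 1: the LHS transforms to (s^2 + s - 3)Y - (-s).
The right side is L{12} = 12/s.
So (s^2 + s - 3)Y = 12/s + (-s).
Divide through and combine into a single rational function.

Y(s) = (-s^2 + 12)/(s^3 + s^2 - 3*s)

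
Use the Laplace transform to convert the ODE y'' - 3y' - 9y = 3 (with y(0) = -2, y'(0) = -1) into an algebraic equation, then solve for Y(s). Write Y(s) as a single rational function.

Y(s) = (-2*s^2 + 5*s + 3)/(s^3 - 3*s^2 - 9*s)

Transform both sides with L{·}.
The derivative rules (L{y''} = s^2 Y - s·y(0) - y'(0) and L{y'} = sY - y(0), with y(0) = -2, y'(0) = -1) turn the left side into (s^2 - 3*s - 9)Y - (-2*s + 5).
The right side is L{3} = 3/s.
So (s^2 - 3*s - 9)Y = 3/s + (-2*s + 5).
Isolate Y and clear denominators.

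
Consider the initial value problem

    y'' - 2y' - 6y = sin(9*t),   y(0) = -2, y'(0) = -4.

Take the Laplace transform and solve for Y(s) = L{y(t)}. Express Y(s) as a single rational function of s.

Laplace-transform each side.
Using L{y''} = s^2 Y - s·y(0) - y'(0) and L{y'} = sY - y(0), with y(0) = -2, y'(0) = -4, the left side becomes (s^2 - 2*s - 6)Y - (-2*s).
The right side is L{sin(9*t)} = 9/(s^2 + 81).
So (s^2 - 2*s - 6)Y = 9/(s^2 + 81) + (-2*s).
Isolate Y and clear denominators.

Y(s) = (-2*s^3 - 162*s + 9)/(s^4 - 2*s^3 + 75*s^2 - 162*s - 486)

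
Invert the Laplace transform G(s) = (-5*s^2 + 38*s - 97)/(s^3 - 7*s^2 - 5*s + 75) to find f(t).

f(t) = -4*t*exp(5*t) - exp(5*t) - 4*exp(-3*t)

Factor the denominator: s^3 - 7*s^2 - 5*s + 75 = (s - 5)^2*(s + 3).
Partial fraction decomposition gives [-1/(s - 5)] + [-4/(s - 5)^2] + [-4/(s + 3)].
Invert each term: -1/(s - 5) ↔ -e^(5t); -4/(s - 5)^2 ↔ -4t·e^(5t); -4/(s + 3) ↔ -4e^(-3t).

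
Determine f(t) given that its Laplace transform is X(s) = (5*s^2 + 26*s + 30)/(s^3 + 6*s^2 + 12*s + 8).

Factor the denominator: s^3 + 6*s^2 + 12*s + 8 = (s + 2)^3.
Partial fraction decomposition gives [5/(s + 2)] + [6/(s + 2)^2] + [-2/(s + 2)^3].
Invert each term: 5/(s + 2) ↔ 5e^(-2t); 6/(s + 2)^2 ↔ 6t·e^(-2t); -2/(s + 2)^3 ↔ (-1)t^2·e^(-2t).

f(t) = -t^2*exp(-2*t) + 6*t*exp(-2*t) + 5*exp(-2*t)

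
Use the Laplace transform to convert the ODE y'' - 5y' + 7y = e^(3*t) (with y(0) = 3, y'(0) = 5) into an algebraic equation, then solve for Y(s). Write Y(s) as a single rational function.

Laplace-transform each side.
Using L{y''} = s^2 Y - s·y(0) - y'(0) and L{y'} = sY - y(0), with y(0) = 3, y'(0) = 5, the left side becomes (s^2 - 5*s + 7)Y - (3*s - 10).
The right side is L{e^(3*t)} = 1/(s - 3).
So (s^2 - 5*s + 7)Y = 1/(s - 3) + (3*s - 10).
Divide through and combine into a single rational function.

Y(s) = (3*s^2 - 19*s + 31)/(s^3 - 8*s^2 + 22*s - 21)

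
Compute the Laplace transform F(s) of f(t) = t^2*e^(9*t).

L{e^(9t)} = 1/(s - 9).
Then apply L{t^2·g(t)} = (-1)^2 d^2/ds^2[G(s)] with G(s) = 1/(s - 9):
differentiating 2 times and applying the sign gives 2/(s - 9)^3.

F(s) = 2/(s - 9)^3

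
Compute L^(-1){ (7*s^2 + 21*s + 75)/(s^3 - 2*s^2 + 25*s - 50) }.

Factor the denominator: s^3 - 2*s^2 + 25*s - 50 = (s - 2)*(s^2 + 25).
Partial fraction decomposition gives [5/(s - 2)] + [2*s/(s^2 + 25)] + [25/(s^2 + 25)].
Invert each term: 5/(s - 2) ↔ 5e^(2t); 2·s/(s^2 + 25) ↔ 2cos(5t); 5·5/(s^2 + 25) ↔ 5sin(5t).

5*exp(2*t) + 5*sin(5*t) + 2*cos(5*t)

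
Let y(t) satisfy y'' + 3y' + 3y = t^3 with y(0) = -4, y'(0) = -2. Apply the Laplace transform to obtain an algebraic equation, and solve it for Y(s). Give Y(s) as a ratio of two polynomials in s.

Apply the Laplace transform to the equation.
The derivative rules (L{y''} = s^2 Y - s·y(0) - y'(0) and L{y'} = sY - y(0), with y(0) = -4, y'(0) = -2) turn the left side into (s^2 + 3*s + 3)Y - (-4*s - 14).
The right side is L{t^3} = 6/s^4.
So (s^2 + 3*s + 3)Y = 6/s^4 + (-4*s - 14).
Solve for Y(s) and write it as one ratio of polynomials.

Y(s) = (-4*s^5 - 14*s^4 + 6)/(s^6 + 3*s^5 + 3*s^4)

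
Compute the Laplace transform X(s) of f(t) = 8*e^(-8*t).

L{8} = 8/s.
By the first shifting theorem, multiplying by e^(-8t) replaces s with s + 8.

X(s) = 8/(s + 8)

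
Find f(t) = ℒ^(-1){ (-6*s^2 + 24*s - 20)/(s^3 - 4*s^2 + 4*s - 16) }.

f(t) = -exp(4*t) + 2*sin(2*t) - 5*cos(2*t)

Factor the denominator: s^3 - 4*s^2 + 4*s - 16 = (s - 4)*(s^2 + 4).
Partial fraction decomposition gives [-1/(s - 4)] + [-5*s/(s^2 + 4)] + [4/(s^2 + 4)].
Invert each term: -1/(s - 4) ↔ -e^(4t); -5·s/(s^2 + 4) ↔ -5cos(2t); 2·2/(s^2 + 4) ↔ 2sin(2t).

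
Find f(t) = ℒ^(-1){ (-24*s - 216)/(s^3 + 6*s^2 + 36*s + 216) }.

f(t) = -5*sin(6*t) + cos(6*t) - exp(-6*t)

Factor the denominator: s^3 + 6*s^2 + 36*s + 216 = (s + 6)*(s^2 + 36).
Partial fraction decomposition gives [-1/(s + 6)] + [s/(s^2 + 36)] + [-30/(s^2 + 36)].
Invert each term: -1/(s + 6) ↔ -e^(-6t); 1·s/(s^2 + 36) ↔ cos(6t); -5·6/(s^2 + 36) ↔ -5sin(6t).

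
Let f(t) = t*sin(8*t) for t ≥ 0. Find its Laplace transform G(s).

L{sin(8t)} = 8/(s^2 + 64).
Then apply L{t·g(t)} = -d/ds[H(s)] with H(s) = 8/(s^2 + 64):
differentiating 1 time and applying the sign gives 16*s/(s^2 + 64)^2.

G(s) = 16*s/(s^2 + 64)^2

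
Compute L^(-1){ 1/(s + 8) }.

exp(-8*t)

Since L{e^(-8t)} = 1/(s + 8), the inverse is exp(-8*t).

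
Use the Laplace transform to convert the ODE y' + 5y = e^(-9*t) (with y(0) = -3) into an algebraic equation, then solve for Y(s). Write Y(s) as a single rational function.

Y(s) = (-3*s - 26)/(s^2 + 14*s + 45)

Take the Laplace transform of both sides.
The derivative rules (L{y'} = sY - y(0) = sY - (-3)) turn the left side into (s + 5)Y - (-3).
The right side is L{e^(-9*t)} = 1/(s + 9).
So (s + 5)Y = 1/(s + 9) + (-3).
Solve for Y(s) and write it as one ratio of polynomials.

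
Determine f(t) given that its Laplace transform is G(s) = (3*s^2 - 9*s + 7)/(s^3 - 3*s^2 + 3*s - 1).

f(t) = t^2*exp(t)/2 - 3*t*exp(t) + 3*exp(t)

Factor the denominator: s^3 - 3*s^2 + 3*s - 1 = (s - 1)^3.
Partial fraction decomposition gives [3/(s - 1)] + [-3/(s - 1)^2] + [(s - 1)^(-3)].
Invert each term: 3/(s - 1) ↔ 3e^(t); -3/(s - 1)^2 ↔ -3t·e^(t); 1/(s - 1)^3 ↔ (1/2)t^2·e^(t).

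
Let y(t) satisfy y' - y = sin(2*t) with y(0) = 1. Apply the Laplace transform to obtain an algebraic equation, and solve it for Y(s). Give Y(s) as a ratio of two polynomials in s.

Apply the Laplace transform to the equation.
With L{y'} = sY - y(0) = sY - 1: the LHS transforms to (s - 1)Y - (1).
The right side is L{sin(2*t)} = 2/(s^2 + 4).
So (s - 1)Y = 2/(s^2 + 4) + (1).
Solve for Y(s) and write it as one ratio of polynomials.

Y(s) = (s^2 + 6)/(s^3 - s^2 + 4*s - 4)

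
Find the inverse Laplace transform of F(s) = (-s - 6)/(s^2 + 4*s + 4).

-4*t*exp(-2*t) - exp(-2*t)

Factor the denominator: s^2 + 4*s + 4 = (s + 2)^2.
Partial fraction decomposition gives [-1/(s + 2)] + [-4/(s + 2)^2].
Invert each term: -1/(s + 2) ↔ -e^(-2t); -4/(s + 2)^2 ↔ -4t·e^(-2t).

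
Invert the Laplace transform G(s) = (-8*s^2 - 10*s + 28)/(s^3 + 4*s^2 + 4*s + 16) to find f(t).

Factor the denominator: s^3 + 4*s^2 + 4*s + 16 = (s + 4)*(s^2 + 4).
Partial fraction decomposition gives [-3/(s + 4)] + [-5*s/(s^2 + 4)] + [10/(s^2 + 4)].
Invert each term: -3/(s + 4) ↔ -3e^(-4t); -5·s/(s^2 + 4) ↔ -5cos(2t); 5·2/(s^2 + 4) ↔ 5sin(2t).

f(t) = 5*sin(2*t) - 5*cos(2*t) - 3*exp(-4*t)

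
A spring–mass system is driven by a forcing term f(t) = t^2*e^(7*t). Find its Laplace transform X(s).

X(s) = 2/(s - 7)^3

L{e^(7t)} = 1/(s - 7).
Then apply L{t^2·g(t)} = (-1)^2 d^2/ds^2[G(s)] with G(s) = 1/(s - 7):
differentiating 2 times and applying the sign gives 2/(s - 7)^3.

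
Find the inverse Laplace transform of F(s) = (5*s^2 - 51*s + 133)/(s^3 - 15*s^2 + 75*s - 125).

Factor the denominator: s^3 - 15*s^2 + 75*s - 125 = (s - 5)^3.
Partial fraction decomposition gives [5/(s - 5)] + [-1/(s - 5)^2] + [3/(s - 5)^3].
Invert each term: 5/(s - 5) ↔ 5e^(5t); -1/(s - 5)^2 ↔ -t·e^(5t); 3/(s - 5)^3 ↔ (3/2)t^2·e^(5t).

3*t^2*exp(5*t)/2 - t*exp(5*t) + 5*exp(5*t)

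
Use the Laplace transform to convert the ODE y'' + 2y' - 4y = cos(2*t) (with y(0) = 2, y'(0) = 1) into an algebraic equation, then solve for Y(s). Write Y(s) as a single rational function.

Take the Laplace transform of both sides.
Using L{y''} = s^2 Y - s·y(0) - y'(0) and L{y'} = sY - y(0), with y(0) = 2, y'(0) = 1, the left side becomes (s^2 + 2*s - 4)Y - (2*s + 5).
The right side is L{cos(2*t)} = s/(s^2 + 4).
So (s^2 + 2*s - 4)Y = s/(s^2 + 4) + (2*s + 5).
Isolate Y and clear denominators.

Y(s) = (2*s^3 + 5*s^2 + 9*s + 20)/(s^4 + 2*s^3 + 8*s - 16)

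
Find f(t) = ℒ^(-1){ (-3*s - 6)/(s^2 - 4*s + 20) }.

f(t) = -3*exp(2*t)*sin(4*t) - 3*exp(2*t)*cos(4*t)

Complete the square in the denominator: s^2 - 4*s + 20 = (s - 2)^2 + 4^2.
Split the numerator to match: -3*s - 6 = -3·(s - 2) - 3·4.
Invert each term: -3·(s - 2)/((s - 2)^2 + 16) ↔ -3e^(2t)cos(4t); -3·4/((s - 2)^2 + 16) ↔ -3e^(2t)sin(4t).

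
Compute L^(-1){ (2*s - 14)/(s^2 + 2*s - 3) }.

-3*exp(t) + 5*exp(-3*t)

Factor the denominator: s^2 + 2*s - 3 = (s - 1)*(s + 3).
Partial fraction decomposition gives [-3/(s - 1)] + [5/(s + 3)].
Invert each term: -3/(s - 1) ↔ -3e^(t); 5/(s + 3) ↔ 5e^(-3t).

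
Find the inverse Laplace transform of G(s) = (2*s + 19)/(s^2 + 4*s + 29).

3*exp(-2*t)*sin(5*t) + 2*exp(-2*t)*cos(5*t)

Complete the square in the denominator: s^2 + 4*s + 29 = (s + 2)^2 + 5^2.
Split the numerator to match: 2*s + 19 = 2·(s + 2) + 3·5.
Invert each term: 2·(s + 2)/((s + 2)^2 + 25) ↔ 2e^(-2t)cos(5t); 3·5/((s + 2)^2 + 25) ↔ 3e^(-2t)sin(5t).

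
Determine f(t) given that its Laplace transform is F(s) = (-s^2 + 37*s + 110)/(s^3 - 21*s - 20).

Factor the denominator: s^3 - 21*s - 20 = (s - 5)*(s + 1)*(s + 4).
Partial fraction decomposition gives [-2/(s + 4)] + [5/(s - 5)] + [-4/(s + 1)].
Invert each term: -2/(s + 4) ↔ -2e^(-4t); 5/(s - 5) ↔ 5e^(5t); -4/(s + 1) ↔ -4e^(-t).

f(t) = 5*exp(5*t) - 4*exp(-t) - 2*exp(-4*t)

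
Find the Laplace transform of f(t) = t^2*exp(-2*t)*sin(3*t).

18*(s^2 + 4*s + 1)/(s^2 + 4*s + 13)^3

L{sin(3t)} = 3/(s^2 + 9).
Multiplying by e^(-2t) shifts s → s + 2, so L{exp(-2*t)*sin(3*t)} = 3/((s + 2)^2 + 9).
Then apply L{t^2·g(t)} = (-1)^2 d^2/ds^2[H(s)] with H(s) = 3/((s + 2)^2 + 9):
differentiating 2 times and applying the sign gives 18*(s^2 + 4*s + 1)/(s^2 + 4*s + 13)^3.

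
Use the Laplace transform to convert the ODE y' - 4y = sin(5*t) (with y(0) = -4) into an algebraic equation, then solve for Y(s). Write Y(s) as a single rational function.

Transform both sides with L{·}.
Using L{y'} = sY - y(0) = sY - (-4), the left side becomes (s - 4)Y - (-4).
The right side is L{sin(5*t)} = 5/(s^2 + 25).
So (s - 4)Y = 5/(s^2 + 25) + (-4).
Isolate Y and clear denominators.

Y(s) = (-4*s^2 - 95)/(s^3 - 4*s^2 + 25*s - 100)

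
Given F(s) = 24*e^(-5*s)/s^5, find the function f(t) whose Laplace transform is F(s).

The factor e^(-5s) signals a time shift by c = 5 (second shifting theorem).
L{t^4} = 4!/s^5 = 24/s^5, so L^-1{24/s^5} = t^4.
Hence the inverse is u(t - 5) times that function evaluated at t - 5.

f(t) = Heaviside(t - 5)*((t - 5)^4)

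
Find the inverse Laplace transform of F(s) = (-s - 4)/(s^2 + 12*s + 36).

2*t*exp(-6*t) - exp(-6*t)

Factor the denominator: s^2 + 12*s + 36 = (s + 6)^2.
Partial fraction decomposition gives [-1/(s + 6)] + [2/(s + 6)^2].
Invert each term: -1/(s + 6) ↔ -e^(-6t); 2/(s + 6)^2 ↔ 2t·e^(-6t).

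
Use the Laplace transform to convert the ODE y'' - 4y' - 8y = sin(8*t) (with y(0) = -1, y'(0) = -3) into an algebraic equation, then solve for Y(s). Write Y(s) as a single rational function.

Y(s) = (-s^3 + s^2 - 64*s + 72)/(s^4 - 4*s^3 + 56*s^2 - 256*s - 512)

Apply the Laplace transform to the equation.
Using L{y''} = s^2 Y - s·y(0) - y'(0) and L{y'} = sY - y(0), with y(0) = -1, y'(0) = -3, the left side becomes (s^2 - 4*s - 8)Y - (-s + 1).
The right side is L{sin(8*t)} = 8/(s^2 + 64).
So (s^2 - 4*s - 8)Y = 8/(s^2 + 64) + (-s + 1).
Solve for Y(s) and write it as one ratio of polynomials.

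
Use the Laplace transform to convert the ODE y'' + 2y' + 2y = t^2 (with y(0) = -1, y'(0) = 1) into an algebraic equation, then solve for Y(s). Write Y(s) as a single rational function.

Take the Laplace transform of both sides.
With L{y''} = s^2 Y - s·y(0) - y'(0) and L{y'} = sY - y(0), with y(0) = -1, y'(0) = 1: the LHS transforms to (s^2 + 2*s + 2)Y - (-s - 1).
The right side is L{t^2} = 2/s^3.
So (s^2 + 2*s + 2)Y = 2/s^3 + (-s - 1).
Solve for Y(s) and write it as one ratio of polynomials.

Y(s) = (-s^4 - s^3 + 2)/(s^5 + 2*s^4 + 2*s^3)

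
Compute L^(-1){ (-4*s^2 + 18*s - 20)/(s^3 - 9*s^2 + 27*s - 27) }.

Factor the denominator: s^3 - 9*s^2 + 27*s - 27 = (s - 3)^3.
Partial fraction decomposition gives [-4/(s - 3)] + [-6/(s - 3)^2] + [-2/(s - 3)^3].
Invert each term: -4/(s - 3) ↔ -4e^(3t); -6/(s - 3)^2 ↔ -6t·e^(3t); -2/(s - 3)^3 ↔ (-1)t^2·e^(3t).

-t^2*exp(3*t) - 6*t*exp(3*t) - 4*exp(3*t)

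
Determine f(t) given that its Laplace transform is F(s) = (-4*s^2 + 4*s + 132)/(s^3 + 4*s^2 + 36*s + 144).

f(t) = 4*sin(6*t) - 5*cos(6*t) + exp(-4*t)

Factor the denominator: s^3 + 4*s^2 + 36*s + 144 = (s + 4)*(s^2 + 36).
Partial fraction decomposition gives [1/(s + 4)] + [-5*s/(s^2 + 36)] + [24/(s^2 + 36)].
Invert each term: 1/(s + 4) ↔ e^(-4t); -5·s/(s^2 + 36) ↔ -5cos(6t); 4·6/(s^2 + 36) ↔ 4sin(6t).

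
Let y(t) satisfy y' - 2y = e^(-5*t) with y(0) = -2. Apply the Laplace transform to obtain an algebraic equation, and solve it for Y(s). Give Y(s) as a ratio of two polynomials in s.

Y(s) = (-2*s - 9)/(s^2 + 3*s - 10)

Laplace-transform each side.
Using L{y'} = sY - y(0) = sY - (-2), the left side becomes (s - 2)Y - (-2).
The right side is L{e^(-5*t)} = 1/(s + 5).
So (s - 2)Y = 1/(s + 5) + (-2).
Solve for Y(s) and write it as one ratio of polynomials.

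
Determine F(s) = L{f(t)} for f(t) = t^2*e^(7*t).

L{t^2} = 2!/s^3 = 2/s^3.
By the first shifting theorem, multiplying by e^(7t) replaces s with s - 7.

F(s) = 2/(s - 7)^3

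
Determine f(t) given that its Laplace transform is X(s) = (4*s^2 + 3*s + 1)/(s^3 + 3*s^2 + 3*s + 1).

f(t) = t^2*exp(-t) - 5*t*exp(-t) + 4*exp(-t)

Factor the denominator: s^3 + 3*s^2 + 3*s + 1 = (s + 1)^3.
Partial fraction decomposition gives [4/(s + 1)] + [-5/(s + 1)^2] + [2/(s + 1)^3].
Invert each term: 4/(s + 1) ↔ 4e^(-t); -5/(s + 1)^2 ↔ -5t·e^(-t); 2/(s + 1)^3 ↔ (1)t^2·e^(-t).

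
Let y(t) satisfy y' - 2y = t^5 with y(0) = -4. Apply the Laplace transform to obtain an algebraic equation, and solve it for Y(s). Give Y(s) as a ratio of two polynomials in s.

Apply the Laplace transform to the equation.
Using L{y'} = sY - y(0) = sY - (-4), the left side becomes (s - 2)Y - (-4).
The right side is L{t^5} = 120/s^6.
So (s - 2)Y = 120/s^6 + (-4).
Solve for Y(s) and write it as one ratio of polynomials.

Y(s) = (-4*s^6 + 120)/(s^7 - 2*s^6)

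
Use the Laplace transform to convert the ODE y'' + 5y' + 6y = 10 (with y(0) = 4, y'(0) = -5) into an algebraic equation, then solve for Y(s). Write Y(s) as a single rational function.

Y(s) = (4*s^2 + 15*s + 10)/(s^3 + 5*s^2 + 6*s)

Take the Laplace transform of both sides.
The derivative rules (L{y''} = s^2 Y - s·y(0) - y'(0) and L{y'} = sY - y(0), with y(0) = 4, y'(0) = -5) turn the left side into (s^2 + 5*s + 6)Y - (4*s + 15).
The right side is L{10} = 10/s.
So (s^2 + 5*s + 6)Y = 10/s + (4*s + 15).
Divide through and combine into a single rational function.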